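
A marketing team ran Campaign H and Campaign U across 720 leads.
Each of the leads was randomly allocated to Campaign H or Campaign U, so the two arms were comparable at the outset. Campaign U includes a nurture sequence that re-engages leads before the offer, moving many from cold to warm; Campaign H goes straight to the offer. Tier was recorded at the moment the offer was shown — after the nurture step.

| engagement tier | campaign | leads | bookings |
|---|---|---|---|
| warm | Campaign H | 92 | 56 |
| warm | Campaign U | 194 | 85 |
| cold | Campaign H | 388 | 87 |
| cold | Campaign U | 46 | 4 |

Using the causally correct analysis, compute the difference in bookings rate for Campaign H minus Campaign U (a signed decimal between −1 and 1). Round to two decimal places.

The stratified and pooled comparisons disagree (Campaign H wins within each engagement tier; Campaign U wins overall), so the answer turns on the causal role of engagement tier.
Engagement tier is recorded after the campaign and is itself shifted by it — it sits on the causal path from campaign to outcome. Conditioning on a mediator would strip out part of the effect we want; the pooled comparison gives the total causal effect.
The causal difference is the pooled difference: 0.298 − 0.371 = -0.073.

-0.07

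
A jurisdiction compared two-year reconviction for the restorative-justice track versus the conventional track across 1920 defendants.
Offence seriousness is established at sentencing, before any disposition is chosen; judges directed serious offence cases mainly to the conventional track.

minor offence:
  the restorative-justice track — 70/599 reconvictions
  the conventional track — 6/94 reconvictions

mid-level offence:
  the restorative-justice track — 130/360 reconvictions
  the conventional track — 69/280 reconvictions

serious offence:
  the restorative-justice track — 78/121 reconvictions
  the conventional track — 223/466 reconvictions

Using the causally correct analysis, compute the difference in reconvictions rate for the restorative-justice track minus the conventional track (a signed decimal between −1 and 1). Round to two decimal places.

Within every offence seriousness level the conventional track has the lower rate, yet pooled the restorative-justice track does — Simpson's reversal.
The imbalance in offence seriousness arose from how defendants were allocated, not from anything the disposition did; and offence seriousness independently affects the outcome. The pooled gap is confounded — condition on offence seriousness.
Adjusting over the population distribution of offence seriousness: 0.361·(0.117−0.064) + 0.333·(0.361−0.246) + 0.306·(0.645−0.479) = +0.108.

+0.11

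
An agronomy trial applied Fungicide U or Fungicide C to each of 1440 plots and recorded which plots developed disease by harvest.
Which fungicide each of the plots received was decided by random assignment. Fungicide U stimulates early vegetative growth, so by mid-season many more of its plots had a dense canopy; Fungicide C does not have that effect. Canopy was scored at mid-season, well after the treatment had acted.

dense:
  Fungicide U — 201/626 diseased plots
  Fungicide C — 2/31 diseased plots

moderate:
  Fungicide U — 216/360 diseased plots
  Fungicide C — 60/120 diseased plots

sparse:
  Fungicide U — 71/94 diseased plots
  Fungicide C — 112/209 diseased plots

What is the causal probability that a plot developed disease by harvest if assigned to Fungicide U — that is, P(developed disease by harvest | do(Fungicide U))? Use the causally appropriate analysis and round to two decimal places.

0.45

Mid-season canopy lies on the pathway fungicide → mid-season canopy → outcome, so adjusting for it blocks the indirect effect. For the total causal effect of fungicide, use the unadjusted pooled rates.
So P(outcome | do(Fungicide U)) is just the pooled rate for Fungicide U: 488/1080 = 0.452.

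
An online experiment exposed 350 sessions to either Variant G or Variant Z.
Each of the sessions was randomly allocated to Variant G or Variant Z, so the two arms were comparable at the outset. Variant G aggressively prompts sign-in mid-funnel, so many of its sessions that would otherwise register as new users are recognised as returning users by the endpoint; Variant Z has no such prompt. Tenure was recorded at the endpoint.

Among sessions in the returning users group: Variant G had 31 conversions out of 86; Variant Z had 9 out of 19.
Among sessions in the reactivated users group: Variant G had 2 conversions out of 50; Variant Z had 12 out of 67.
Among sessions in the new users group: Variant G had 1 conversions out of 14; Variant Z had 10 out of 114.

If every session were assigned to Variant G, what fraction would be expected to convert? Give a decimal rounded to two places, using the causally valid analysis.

The stratified and pooled comparisons disagree (Variant Z wins within each user tenure; Variant G wins overall), so the answer turns on the causal role of user tenure.
Stratifying would compare variants among sessions the variants themselves sorted into user tenure groups — a form of selection on an intermediate. The unconditioned pooled rates give the total causal effect.
So P(outcome | do(Variant G)) is just the pooled rate for Variant G: 34/150 = 0.227.

0.23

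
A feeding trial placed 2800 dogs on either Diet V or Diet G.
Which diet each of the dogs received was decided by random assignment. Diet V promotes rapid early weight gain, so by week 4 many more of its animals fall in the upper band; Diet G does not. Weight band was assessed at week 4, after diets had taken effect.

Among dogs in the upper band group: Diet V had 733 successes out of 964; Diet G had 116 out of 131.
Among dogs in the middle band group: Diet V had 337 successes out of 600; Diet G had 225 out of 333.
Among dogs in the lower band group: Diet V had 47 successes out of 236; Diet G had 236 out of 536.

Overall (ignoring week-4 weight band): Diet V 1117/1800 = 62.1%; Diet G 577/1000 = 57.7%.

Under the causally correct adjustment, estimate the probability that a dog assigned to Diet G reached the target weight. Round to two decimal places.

0.58

The stratified and pooled comparisons disagree (Diet G wins within each week-4 weight band; Diet V wins overall), so the answer turns on the causal role of week-4 weight band.
The distribution of week-4 weight band is itself part of what the diet does — it is an intermediate outcome. Holding it fixed would remove that part of the effect; the total effect is the pooled difference.
So P(outcome | do(Diet G)) is just the pooled rate for Diet G: 577/1000 = 0.577.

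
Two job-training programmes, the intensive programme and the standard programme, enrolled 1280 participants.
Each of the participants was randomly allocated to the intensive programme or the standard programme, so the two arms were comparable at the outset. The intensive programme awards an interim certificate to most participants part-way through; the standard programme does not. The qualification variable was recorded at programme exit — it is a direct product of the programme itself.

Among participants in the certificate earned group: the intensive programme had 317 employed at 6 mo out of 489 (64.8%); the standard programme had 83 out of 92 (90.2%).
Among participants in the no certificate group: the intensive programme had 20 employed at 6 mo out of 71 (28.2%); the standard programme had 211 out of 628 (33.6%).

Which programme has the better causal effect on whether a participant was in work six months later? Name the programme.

the intensive programme

The distribution of qualification attained during the programme is itself part of what the programme does — it is an intermediate outcome. Holding it fixed would remove that part of the effect; the total effect is the pooled difference.
Pooled: the intensive programme 60.2% vs the standard programme 40.8%; the intensive programme is higher overall.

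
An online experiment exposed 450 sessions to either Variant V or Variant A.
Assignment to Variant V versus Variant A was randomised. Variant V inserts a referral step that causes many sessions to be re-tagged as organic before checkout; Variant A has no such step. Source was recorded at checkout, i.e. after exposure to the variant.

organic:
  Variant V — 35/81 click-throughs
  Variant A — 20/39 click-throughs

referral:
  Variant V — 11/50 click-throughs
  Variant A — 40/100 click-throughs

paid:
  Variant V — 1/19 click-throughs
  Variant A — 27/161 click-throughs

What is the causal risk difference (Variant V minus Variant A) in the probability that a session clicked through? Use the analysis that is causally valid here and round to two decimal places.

Variant A is higher inside every traffic source stratum but Variant V is higher in aggregate. Whether to stratify depends on how traffic source relates to the variant.
Traffic source is downstream of the variant. One should not condition on a consequence of treatment, so the overall rates are the right comparison.
The causal difference is the pooled difference: 0.313 − 0.290 = +0.023.

+0.02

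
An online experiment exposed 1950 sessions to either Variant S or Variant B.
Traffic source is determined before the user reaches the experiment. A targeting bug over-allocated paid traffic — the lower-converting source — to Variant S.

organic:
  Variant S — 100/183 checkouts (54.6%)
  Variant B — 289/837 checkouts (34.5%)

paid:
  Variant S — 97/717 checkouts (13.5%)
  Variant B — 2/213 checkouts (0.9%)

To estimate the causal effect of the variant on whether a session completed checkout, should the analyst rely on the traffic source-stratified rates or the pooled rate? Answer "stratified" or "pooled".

stratified

The traffic source-specific comparison favours Variant S throughout, but the pooled figures favour Variant B. The question is whether to condition on traffic source.
Nothing the variant does changes traffic source; the imbalance is an allocation artefact. With traffic source also predicting the outcome, the pooled figure is confounded, and the within-stratum comparison is the causal one.
Within each level — organic: 54.6% vs 34.5%; paid: 13.5% vs 0.9% — Variant S is higher every time.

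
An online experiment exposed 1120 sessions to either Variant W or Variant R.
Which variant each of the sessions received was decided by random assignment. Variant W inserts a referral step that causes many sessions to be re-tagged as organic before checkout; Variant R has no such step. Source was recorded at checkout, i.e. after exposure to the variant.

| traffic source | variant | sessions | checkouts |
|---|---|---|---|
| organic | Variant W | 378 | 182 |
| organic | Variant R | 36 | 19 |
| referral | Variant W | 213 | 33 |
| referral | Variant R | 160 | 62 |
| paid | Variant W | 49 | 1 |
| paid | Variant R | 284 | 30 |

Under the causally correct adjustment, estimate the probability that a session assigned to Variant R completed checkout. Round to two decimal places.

0.23

Traffic source lies on the pathway variant → traffic source → outcome, so adjusting for it blocks the indirect effect. For the total causal effect of variant, use the unadjusted pooled rates.
So P(outcome | do(Variant R)) is just the pooled rate for Variant R: 111/480 = 0.231.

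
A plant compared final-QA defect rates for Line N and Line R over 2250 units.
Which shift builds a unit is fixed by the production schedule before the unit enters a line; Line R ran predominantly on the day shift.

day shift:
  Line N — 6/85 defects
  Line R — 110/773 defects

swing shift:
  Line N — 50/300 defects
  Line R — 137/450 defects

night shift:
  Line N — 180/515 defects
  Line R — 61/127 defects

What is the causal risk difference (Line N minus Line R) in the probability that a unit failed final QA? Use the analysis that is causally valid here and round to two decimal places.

Within every shift level Line N has the lower rate, yet pooled Line R does — Simpson's reversal.
Shift is set before the line has any effect — it is not caused by the line — and it independently drives the outcome. That makes it a confounder, so the causal comparison is within shift levels.
Adjusting over the population distribution of shift: 0.381·(0.071−0.142) + 0.333·(0.167−0.304) + 0.285·(0.350−0.480) = -0.111.

-0.11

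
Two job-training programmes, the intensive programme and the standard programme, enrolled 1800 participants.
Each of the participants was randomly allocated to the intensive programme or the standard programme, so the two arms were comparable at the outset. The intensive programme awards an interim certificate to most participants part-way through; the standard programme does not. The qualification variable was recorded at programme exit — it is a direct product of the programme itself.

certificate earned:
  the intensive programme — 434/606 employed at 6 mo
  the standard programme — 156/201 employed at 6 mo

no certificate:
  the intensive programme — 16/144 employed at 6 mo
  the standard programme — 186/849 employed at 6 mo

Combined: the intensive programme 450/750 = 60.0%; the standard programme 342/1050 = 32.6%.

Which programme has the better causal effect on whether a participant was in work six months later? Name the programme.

the intensive programme

The qualification attained during the programme-specific comparison favours the standard programme throughout, but the pooled figures favour the intensive programme. The question is whether to condition on qualification attained during the programme.
Qualification attained during the programme here is a post-treatment variable shaped by the programme; conditioning on it would introduce bias rather than remove it. The overall comparison is the causal one.
Pooled: the intensive programme 60.0% vs the standard programme 32.6%; the intensive programme is higher overall.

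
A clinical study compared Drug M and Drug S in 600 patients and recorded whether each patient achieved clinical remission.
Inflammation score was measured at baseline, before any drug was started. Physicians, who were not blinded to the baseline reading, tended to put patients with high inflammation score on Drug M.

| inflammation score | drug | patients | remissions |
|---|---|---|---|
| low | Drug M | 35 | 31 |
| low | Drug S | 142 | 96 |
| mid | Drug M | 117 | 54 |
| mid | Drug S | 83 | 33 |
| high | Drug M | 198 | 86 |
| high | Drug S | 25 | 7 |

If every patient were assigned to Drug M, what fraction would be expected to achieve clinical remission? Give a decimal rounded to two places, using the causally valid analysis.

0.58

The stratified and pooled comparisons disagree (Drug M wins within each inflammation score; Drug S wins overall), so the answer turns on the causal role of inflammation score.
Inflammation score is set before the drug has any effect — it is not caused by the drug — and it independently drives the outcome. That makes it a confounder, so the causal comparison is within inflammation score levels.
Standardising Drug M to the population inflammation score mix: 0.295·31/35 + 0.333·54/117 + 0.372·86/198 = 0.577.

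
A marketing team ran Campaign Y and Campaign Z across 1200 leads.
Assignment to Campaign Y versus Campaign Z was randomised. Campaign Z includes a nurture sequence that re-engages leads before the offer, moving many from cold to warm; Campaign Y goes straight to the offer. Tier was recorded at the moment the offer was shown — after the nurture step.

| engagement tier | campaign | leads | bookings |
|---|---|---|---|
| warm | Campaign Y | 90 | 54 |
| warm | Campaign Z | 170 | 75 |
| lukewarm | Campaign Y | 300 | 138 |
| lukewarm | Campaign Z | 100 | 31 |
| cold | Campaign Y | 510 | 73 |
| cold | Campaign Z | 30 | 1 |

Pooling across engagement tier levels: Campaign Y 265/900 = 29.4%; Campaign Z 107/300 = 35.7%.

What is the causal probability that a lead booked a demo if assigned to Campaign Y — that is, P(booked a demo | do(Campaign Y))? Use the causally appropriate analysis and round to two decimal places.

0.29

Engagement tier here is a post-treatment variable shaped by the campaign; conditioning on it would introduce bias rather than remove it. The overall comparison is the causal one.
So P(outcome | do(Campaign Y)) is just the pooled rate for Campaign Y: 265/900 = 0.294.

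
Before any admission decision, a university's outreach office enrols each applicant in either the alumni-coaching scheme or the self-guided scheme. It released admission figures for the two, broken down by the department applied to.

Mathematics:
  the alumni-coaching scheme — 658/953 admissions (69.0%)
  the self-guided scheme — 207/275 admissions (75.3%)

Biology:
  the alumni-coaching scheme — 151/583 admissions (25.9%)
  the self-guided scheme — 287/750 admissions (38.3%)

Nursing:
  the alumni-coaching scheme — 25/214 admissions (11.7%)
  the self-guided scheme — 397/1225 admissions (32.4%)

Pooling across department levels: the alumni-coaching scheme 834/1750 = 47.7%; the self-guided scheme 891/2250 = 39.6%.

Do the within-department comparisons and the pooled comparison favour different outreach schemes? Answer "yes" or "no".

yes

Within each department level (Mathematics 69.0% vs 75.3%; Biology 25.9% vs 38.3%; Nursing 11.7% vs 32.4%), the self-guided scheme has the higher rate every time. Pooled: 47.7% vs 39.6% — the alumni-coaching scheme has the higher rate overall. The two comparisons disagree.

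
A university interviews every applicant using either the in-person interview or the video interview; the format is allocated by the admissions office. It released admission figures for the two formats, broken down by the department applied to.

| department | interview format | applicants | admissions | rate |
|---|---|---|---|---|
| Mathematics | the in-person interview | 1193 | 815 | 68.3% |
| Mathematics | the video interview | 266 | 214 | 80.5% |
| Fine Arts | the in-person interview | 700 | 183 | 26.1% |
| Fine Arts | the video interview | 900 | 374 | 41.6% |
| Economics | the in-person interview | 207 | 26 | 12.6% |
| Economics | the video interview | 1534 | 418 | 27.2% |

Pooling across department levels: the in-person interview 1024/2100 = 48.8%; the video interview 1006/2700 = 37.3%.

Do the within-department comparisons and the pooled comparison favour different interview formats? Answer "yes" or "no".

Within each department level (Mathematics 68.3% vs 80.5%; Fine Arts 26.1% vs 41.6%; Economics 12.6% vs 27.2%), the video interview has the higher rate every time. Pooled: 48.8% vs 37.3% — the in-person interview has the higher rate overall. The two comparisons disagree.

yes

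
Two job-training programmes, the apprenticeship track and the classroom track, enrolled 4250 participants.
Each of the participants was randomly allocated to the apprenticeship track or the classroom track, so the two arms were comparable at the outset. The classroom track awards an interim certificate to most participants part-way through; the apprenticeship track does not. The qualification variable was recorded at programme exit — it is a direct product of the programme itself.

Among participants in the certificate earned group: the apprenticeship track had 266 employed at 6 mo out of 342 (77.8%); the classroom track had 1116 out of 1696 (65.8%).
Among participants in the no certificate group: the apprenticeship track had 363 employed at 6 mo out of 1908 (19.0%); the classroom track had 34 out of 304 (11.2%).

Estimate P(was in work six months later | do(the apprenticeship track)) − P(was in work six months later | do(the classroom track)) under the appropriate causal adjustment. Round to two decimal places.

-0.30

Qualification attained during the programme lies on the pathway programme → qualification attained during the programme → outcome, so adjusting for it blocks the indirect effect. For the total causal effect of programme, use the unadjusted pooled rates.
The causal difference is the pooled difference: 0.280 − 0.575 = -0.295.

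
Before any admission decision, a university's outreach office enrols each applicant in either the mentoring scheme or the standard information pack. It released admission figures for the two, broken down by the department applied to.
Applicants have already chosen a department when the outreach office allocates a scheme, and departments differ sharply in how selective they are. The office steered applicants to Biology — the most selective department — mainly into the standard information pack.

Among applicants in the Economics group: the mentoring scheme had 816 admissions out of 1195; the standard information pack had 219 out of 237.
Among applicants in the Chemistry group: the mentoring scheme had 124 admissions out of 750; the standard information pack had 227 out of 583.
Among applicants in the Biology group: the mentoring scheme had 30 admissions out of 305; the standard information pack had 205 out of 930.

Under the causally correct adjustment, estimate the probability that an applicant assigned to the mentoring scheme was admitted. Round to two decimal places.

Within every department level the standard information pack has the higher rate, yet pooled the mentoring scheme does — Simpson's reversal.
Department differs across outreach schemes for reasons unrelated to any effect of the outreach scheme itself, and it separately predicts the outcome — a classic confounder. We must compare within department levels.
Standardising the mentoring scheme to the population department mix: 0.358·816/1195 + 0.333·124/750 + 0.309·30/305 = 0.330.

0.33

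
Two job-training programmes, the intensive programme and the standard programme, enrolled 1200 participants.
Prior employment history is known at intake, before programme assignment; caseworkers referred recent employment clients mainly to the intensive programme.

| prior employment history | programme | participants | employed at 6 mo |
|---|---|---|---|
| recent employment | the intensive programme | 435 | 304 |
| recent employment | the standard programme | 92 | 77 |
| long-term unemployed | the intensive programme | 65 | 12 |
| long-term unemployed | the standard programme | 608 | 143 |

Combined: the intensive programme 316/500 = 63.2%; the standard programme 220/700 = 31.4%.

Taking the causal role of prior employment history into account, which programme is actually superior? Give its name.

The prior employment history-specific comparison favours the standard programme throughout, but the pooled figures favour the intensive programme. The question is whether to condition on prior employment history.
Here prior employment history is a common cause — it drives both which programme a case falls under and the outcome. The crude comparison mixes populations; the stratum-specific rates are the causally relevant ones.
Within each level — recent employment: 69.9% vs 83.7%; long-term unemployed: 18.5% vs 23.5% — the standard programme is higher every time.

the standard programme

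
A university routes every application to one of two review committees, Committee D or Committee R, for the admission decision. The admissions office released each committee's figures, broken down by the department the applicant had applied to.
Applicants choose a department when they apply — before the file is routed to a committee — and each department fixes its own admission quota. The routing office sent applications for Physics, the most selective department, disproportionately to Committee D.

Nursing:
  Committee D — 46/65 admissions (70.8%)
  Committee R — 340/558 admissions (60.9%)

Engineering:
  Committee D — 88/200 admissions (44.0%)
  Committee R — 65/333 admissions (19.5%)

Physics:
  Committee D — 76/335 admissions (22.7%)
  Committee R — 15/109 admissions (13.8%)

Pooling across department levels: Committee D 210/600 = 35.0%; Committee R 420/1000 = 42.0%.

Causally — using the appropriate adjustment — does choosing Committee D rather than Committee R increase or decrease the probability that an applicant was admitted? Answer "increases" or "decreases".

Committee D is higher inside every department stratum but Committee R is higher in aggregate. Whether to stratify depends on how department relates to the review committee.
The imbalance in department arose from how applicants were allocated, not from anything the review committee did; and department independently affects the outcome. The pooled gap is confounded — condition on department.
Within each level — Nursing: 70.8% vs 60.9%; Engineering: 44.0% vs 19.5%; Physics: 22.7% vs 13.8% — Committee D is higher every time.

increases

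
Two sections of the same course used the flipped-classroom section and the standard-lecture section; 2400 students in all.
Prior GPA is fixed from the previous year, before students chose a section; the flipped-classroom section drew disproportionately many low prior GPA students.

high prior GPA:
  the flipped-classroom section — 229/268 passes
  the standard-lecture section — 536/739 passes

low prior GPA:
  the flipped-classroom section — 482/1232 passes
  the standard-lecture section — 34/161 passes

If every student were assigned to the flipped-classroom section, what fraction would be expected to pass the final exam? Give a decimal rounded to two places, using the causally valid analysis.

Prior GPA band is set before the teaching method has any effect — it is not caused by the teaching method — and it independently drives the outcome. That makes it a confounder, so the causal comparison is within prior GPA band levels.
Standardising the flipped-classroom section to the population prior GPA band mix: 0.420·229/268 + 0.580·482/1232 = 0.586.

0.59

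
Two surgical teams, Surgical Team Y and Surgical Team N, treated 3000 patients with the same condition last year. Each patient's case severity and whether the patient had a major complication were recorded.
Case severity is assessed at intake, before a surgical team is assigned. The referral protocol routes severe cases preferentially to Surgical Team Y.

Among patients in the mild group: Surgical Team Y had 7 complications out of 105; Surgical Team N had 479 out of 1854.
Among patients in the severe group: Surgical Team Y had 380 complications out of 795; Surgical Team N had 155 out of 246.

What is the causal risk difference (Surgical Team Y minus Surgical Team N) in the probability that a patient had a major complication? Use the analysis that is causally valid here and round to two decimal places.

-0.18

Within every case severity level Surgical Team Y has the lower rate, yet pooled Surgical Team N does — Simpson's reversal.
Case severity satisfies the back-door criterion: it is not a descendant of the surgical team, and it blocks the spurious path from surgical team to outcome. Adjusting for it (i.e., using the within-case severity rates) gives the causal effect.
Adjusting over the population distribution of case severity: 0.653·(0.067−0.258) + 0.347·(0.478−0.630) = -0.178.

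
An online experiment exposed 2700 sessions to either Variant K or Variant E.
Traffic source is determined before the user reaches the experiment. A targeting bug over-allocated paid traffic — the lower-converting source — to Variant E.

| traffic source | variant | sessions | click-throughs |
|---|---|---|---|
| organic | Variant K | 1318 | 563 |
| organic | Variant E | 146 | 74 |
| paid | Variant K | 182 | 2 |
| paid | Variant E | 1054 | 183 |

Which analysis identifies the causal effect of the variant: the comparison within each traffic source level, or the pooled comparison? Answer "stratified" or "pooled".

stratified

Within every traffic source level Variant E has the higher rate, yet pooled Variant K does — Simpson's reversal.
The imbalance in traffic source arose from how sessions were allocated, not from anything the variant did; and traffic source independently affects the outcome. The pooled gap is confounded — condition on traffic source.
Within each level — organic: 42.7% vs 50.7%; paid: 1.1% vs 17.4% — Variant E is higher every time.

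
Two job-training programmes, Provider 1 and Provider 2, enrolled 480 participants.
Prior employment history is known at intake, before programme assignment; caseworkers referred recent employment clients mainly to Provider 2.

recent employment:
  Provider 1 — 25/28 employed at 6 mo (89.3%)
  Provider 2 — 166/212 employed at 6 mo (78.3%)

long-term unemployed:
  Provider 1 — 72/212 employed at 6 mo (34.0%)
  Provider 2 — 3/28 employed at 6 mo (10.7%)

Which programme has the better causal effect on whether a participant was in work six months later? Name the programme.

Prior employment history is set before the programme has any effect — it is not caused by the programme — and it independently drives the outcome. That makes it a confounder, so the causal comparison is within prior employment history levels.
Within each level — recent employment: 89.3% vs 78.3%; long-term unemployed: 34.0% vs 10.7% — Provider 1 is higher every time.

Provider 1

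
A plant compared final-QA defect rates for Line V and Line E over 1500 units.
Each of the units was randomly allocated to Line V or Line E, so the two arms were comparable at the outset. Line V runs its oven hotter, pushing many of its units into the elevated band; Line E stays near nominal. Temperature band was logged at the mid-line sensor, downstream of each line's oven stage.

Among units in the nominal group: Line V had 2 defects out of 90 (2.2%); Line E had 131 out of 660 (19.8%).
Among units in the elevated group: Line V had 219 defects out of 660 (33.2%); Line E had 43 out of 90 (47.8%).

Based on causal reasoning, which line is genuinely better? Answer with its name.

Line E

The stratified and pooled comparisons disagree (Line V wins within each in-process temperature band; Line E wins overall), so the answer turns on the causal role of in-process temperature band.
In-process temperature band is recorded after the line and is itself shifted by it — it sits on the causal path from line to outcome. Conditioning on a mediator would strip out part of the effect we want; the pooled comparison gives the total causal effect.
Pooled: Line V 29.5% vs Line E 23.2%; Line E is lower overall.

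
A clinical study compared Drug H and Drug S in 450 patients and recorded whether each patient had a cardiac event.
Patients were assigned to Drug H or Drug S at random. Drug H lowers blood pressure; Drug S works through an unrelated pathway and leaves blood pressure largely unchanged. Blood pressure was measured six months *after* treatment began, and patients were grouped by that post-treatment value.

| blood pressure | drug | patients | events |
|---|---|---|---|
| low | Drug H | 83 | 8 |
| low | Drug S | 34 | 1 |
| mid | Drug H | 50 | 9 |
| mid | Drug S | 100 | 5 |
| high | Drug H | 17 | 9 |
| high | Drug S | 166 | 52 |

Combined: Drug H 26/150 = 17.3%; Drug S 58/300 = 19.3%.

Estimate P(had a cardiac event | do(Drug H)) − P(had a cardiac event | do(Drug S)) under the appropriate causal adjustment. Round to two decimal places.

-0.02

Within every blood pressure level Drug S has the lower rate, yet pooled Drug H does — Simpson's reversal.
The distribution of blood pressure is itself part of what the drug does — it is an intermediate outcome. Holding it fixed would remove that part of the effect; the total effect is the pooled difference.
The causal difference is the pooled difference: 0.173 − 0.193 = -0.020.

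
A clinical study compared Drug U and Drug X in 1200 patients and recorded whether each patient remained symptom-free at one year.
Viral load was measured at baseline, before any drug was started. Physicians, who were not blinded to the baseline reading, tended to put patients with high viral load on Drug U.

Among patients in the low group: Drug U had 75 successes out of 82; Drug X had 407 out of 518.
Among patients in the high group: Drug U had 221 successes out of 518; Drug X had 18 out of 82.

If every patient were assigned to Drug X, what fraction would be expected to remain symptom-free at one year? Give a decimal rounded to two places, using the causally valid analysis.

0.50

The stratified and pooled comparisons disagree (Drug U wins within each viral load; Drug X wins overall), so the answer turns on the causal role of viral load.
Viral load is set before the drug has any effect — it is not caused by the drug — and it independently drives the outcome. That makes it a confounder, so the causal comparison is within viral load levels.
Standardising Drug X to the population viral load mix: 0.500·407/518 + 0.500·18/82 = 0.503.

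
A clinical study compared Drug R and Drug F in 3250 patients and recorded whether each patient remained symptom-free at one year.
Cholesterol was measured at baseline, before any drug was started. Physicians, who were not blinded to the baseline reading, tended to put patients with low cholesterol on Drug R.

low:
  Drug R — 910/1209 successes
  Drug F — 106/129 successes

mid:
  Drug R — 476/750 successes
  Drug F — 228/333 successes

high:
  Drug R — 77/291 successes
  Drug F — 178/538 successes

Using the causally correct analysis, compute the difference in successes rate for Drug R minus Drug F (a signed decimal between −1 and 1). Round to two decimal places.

The stratified and pooled comparisons disagree (Drug F wins within each cholesterol; Drug R wins overall), so the answer turns on the causal role of cholesterol.
Cholesterol differs across drugs for reasons unrelated to any effect of the drug itself, and it separately predicts the outcome — a classic confounder. We must compare within cholesterol levels.
Adjusting over the population distribution of cholesterol: 0.412·(0.753−0.822) + 0.333·(0.635−0.685) + 0.255·(0.265−0.331) = -0.062.

-0.06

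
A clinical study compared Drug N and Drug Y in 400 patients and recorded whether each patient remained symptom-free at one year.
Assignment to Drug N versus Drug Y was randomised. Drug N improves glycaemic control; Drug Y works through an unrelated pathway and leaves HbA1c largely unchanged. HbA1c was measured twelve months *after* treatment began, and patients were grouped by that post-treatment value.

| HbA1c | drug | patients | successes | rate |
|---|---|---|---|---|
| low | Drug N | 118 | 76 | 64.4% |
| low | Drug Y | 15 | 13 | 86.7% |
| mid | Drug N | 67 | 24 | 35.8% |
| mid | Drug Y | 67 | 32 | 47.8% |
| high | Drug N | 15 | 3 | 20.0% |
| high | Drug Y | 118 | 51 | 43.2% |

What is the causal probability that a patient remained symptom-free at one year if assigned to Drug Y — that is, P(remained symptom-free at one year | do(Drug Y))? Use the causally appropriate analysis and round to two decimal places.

0.48

The HbA1c-specific comparison favours Drug Y throughout, but the pooled figures favour Drug N. The question is whether to condition on HbA1c.
HbA1c here is a post-treatment variable shaped by the drug; conditioning on it would introduce bias rather than remove it. The overall comparison is the causal one.
So P(outcome | do(Drug Y)) is just the pooled rate for Drug Y: 96/200 = 0.480.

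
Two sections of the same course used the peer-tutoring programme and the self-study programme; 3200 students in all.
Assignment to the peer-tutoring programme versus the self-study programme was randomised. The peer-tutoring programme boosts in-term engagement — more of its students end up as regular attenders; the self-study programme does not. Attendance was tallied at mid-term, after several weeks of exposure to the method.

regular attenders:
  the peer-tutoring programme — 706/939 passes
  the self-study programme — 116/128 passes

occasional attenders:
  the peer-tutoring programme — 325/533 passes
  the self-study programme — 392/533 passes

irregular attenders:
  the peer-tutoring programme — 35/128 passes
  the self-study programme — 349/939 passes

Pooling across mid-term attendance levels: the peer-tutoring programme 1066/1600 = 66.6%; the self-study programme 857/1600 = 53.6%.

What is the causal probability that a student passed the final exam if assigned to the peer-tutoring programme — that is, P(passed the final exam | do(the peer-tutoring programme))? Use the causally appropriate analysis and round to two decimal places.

The stratified and pooled comparisons disagree (the self-study programme wins within each mid-term attendance; the peer-tutoring programme wins overall), so the answer turns on the causal role of mid-term attendance.
Mid-term attendance is downstream of the teaching method. One should not condition on a consequence of treatment, so the overall rates are the right comparison.
So P(outcome | do(the peer-tutoring programme)) is just the pooled rate for the peer-tutoring programme: 1066/1600 = 0.666.

0.67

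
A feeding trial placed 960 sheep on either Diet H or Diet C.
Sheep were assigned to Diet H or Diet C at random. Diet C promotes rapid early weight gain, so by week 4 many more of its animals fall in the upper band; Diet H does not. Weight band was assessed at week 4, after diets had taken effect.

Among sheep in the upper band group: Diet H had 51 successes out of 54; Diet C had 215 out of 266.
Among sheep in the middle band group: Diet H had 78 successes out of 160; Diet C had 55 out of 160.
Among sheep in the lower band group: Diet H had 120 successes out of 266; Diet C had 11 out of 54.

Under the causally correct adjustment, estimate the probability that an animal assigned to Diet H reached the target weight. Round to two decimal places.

Stratifying would compare diets among sheep the diets themselves sorted into week-4 weight band groups — a form of selection on an intermediate. The unconditioned pooled rates give the total causal effect.
So P(outcome | do(Diet H)) is just the pooled rate for Diet H: 249/480 = 0.519.

0.52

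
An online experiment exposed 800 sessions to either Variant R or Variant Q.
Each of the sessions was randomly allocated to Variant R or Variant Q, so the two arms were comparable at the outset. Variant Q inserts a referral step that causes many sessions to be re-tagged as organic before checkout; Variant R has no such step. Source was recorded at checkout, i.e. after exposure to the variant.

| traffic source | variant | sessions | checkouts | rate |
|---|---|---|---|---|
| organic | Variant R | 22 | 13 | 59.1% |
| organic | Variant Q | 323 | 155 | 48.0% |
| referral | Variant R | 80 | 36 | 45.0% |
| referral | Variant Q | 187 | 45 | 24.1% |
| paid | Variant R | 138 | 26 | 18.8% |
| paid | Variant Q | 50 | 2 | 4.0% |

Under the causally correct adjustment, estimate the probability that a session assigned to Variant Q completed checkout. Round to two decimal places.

The traffic source-specific comparison favours Variant R throughout, but the pooled figures favour Variant Q. The question is whether to condition on traffic source.
Stratifying would compare variants among sessions the variants themselves sorted into traffic source groups — a form of selection on an intermediate. The unconditioned pooled rates give the total causal effect.
So P(outcome | do(Variant Q)) is just the pooled rate for Variant Q: 202/560 = 0.361.

0.36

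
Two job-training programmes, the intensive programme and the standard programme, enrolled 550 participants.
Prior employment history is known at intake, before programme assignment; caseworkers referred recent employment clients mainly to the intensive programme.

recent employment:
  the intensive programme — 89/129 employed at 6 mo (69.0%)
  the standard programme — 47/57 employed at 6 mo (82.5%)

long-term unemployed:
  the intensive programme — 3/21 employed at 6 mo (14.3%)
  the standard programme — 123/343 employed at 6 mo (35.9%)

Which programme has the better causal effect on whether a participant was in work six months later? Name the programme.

the standard programme

The prior employment history-specific comparison favours the standard programme throughout, but the pooled figures favour the intensive programme. The question is whether to condition on prior employment history.
Here prior employment history is a common cause — it drives both which programme a case falls under and the outcome. The crude comparison mixes populations; the stratum-specific rates are the causally relevant ones.
Within each level — recent employment: 69.0% vs 82.5%; long-term unemployed: 14.3% vs 35.9% — the standard programme is higher every time.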